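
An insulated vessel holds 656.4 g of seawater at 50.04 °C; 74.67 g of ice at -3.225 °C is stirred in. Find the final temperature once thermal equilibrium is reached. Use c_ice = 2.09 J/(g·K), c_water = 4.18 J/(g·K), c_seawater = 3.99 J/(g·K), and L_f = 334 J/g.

Taking heat into each body as positive, Σ m c ΔT = 0:
ice -3.225→0 °C: 74.67×2.09×3.225 = 503.29
  melt ice: 74.67×334 = 24940
  meltwater 0→T: 74.67×4.18×T = 312.12 T
  seawater: 2619(T − 50.04)
2931.2 T = 131057 − 25443 = 105613
T ≈ 36.03 °C. Since T > 0 °C, the all-ice-melts assumption holds.

T_f ≈ 36.0 °C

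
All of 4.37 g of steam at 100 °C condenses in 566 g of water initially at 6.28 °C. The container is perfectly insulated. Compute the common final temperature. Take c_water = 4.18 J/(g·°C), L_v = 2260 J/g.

Energy conservation, ΣQ = 0:
condense steam: −4.37×2260 = −9876.2; condensate cools 100→T: 4.37×4.18×(T − 100) = 18.27(T − 100); original water: 2365.9(T − 6.28)
2384.1 T = 9876.2 + 1826.7 + 14858 = 26561
T ≈ 11.14 °C (< 100 °C, so full condensation is consistent).

T_f ≈ 11.1 °C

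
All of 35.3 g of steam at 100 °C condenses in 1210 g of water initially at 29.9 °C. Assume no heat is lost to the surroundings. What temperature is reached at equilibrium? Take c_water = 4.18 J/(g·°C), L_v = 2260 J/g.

Heat gained plus heat lost sum to zero:
condense steam: −35.3·2260 = −79778
  condensed water 100 °C→T: 147.55(T − 100)
  original water: 5057.8(T − 29.9)
5205.4 T = 79778 + 14755 + 151228 = 245762
T ≈ 47.21 °C, under the boiling point, so the assumption holds.

T_f ≈ 47.2 °C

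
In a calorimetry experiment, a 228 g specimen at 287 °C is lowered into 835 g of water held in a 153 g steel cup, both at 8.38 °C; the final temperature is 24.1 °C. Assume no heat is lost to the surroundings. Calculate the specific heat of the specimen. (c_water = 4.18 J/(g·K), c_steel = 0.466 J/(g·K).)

c ≈ 0.934 J/(g·K)

Let T be the final temperature. ΣQ_i = 0:
228·c·(24.1 − 287) + 835·4.18·(24.1 − 8.38) + 153·0.466·(24.1 − 8.38) = 0
-59941 c = -55988
c = -55988/-59941 ≈ 0.9341 J/(g·K)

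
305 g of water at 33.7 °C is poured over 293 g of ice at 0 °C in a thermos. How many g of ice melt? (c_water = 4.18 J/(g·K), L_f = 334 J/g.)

Cooling the water to 0 °C releases 305×4.18×33.7 = 42964 J.
Fully melting the ice requires m_ice L_f = 293×334 = 97862 J.
Since 42964 < 97862 J, not all the ice melts; equilibrium is at 0 °C.
Mass melted = 42964/334 ≈ 128.6 g.

m_melted ≈ 129 g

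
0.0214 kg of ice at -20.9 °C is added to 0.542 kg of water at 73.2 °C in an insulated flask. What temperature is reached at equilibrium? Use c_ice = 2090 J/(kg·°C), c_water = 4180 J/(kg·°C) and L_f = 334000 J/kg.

Sum of m c ΔT and latent-heat terms is zero:
ice -20.9→0 °C: 0.0214×2090×20.9 = 934.77; melt ice: 0.0214×334000 = 7147.6; meltwater 0→T: 0.0214×4180×T = 89.45 T; water cools: 0.542×4180×(T − 73.2) = 2265.6(T − 73.2)
2355 T = 165839 − 8082.4 = 157757
T ≈ 66.99 °C — above 0 °C, consistent with complete melting.

T_f ≈ 67.0 °C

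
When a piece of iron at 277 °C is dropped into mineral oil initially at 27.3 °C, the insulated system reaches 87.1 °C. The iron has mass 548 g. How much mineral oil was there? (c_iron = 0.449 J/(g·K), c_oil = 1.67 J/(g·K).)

m ≈ 468 g

Energy conservation, ΣQ = 0:
548×0.449×(87.1 − 277) + m×1.67×(87.1 − 27.3) = 0
99.87 m = 46725
m = 46725/99.87 ≈ 467.9 g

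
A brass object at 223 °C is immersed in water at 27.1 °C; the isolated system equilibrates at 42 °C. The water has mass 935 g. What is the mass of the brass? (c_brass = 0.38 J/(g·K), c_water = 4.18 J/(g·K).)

m ≈ 847 g

Conservation of energy gives ΣQ = 0:
m×0.38×(42 − 223) + 935×4.18×(42 − 27.1) = 0
-68.78 m = -58234
m = -58234/-68.78 ≈ 846.7 g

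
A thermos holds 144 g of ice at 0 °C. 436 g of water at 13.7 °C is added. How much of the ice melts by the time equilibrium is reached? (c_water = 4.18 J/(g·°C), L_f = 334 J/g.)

Water can give up m c ΔT = 436·4.18·13.7 = 24968 J before reaching 0 °C.
To melt every bit of ice: 144·334 = 48096 J.
Since 24968 < 48096 J, not all the ice melts; equilibrium is at 0 °C.
m_melted·334 = 24968  ⇒  m_melted ≈ 74.75 g.

m_melted ≈ 74.8 g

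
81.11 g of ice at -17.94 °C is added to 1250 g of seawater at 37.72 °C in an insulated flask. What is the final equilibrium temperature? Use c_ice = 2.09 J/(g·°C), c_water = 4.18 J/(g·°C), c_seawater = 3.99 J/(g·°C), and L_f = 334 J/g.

Conservation of energy gives ΣQ = 0:
ice -17.94→0 °C: 81.11×2.09×17.94 = 3041.2
  fusion: m_ice L_f = 81.11×334 = 27091
  meltwater 0→T: 81.11×4.18×T = 339.04 T
  seawater cools: 1250×3.99×(T − 37.72) = 4987.5(T − 37.72)
5326.5 T = 188128 − 30132 = 157997
T ≈ 29.66 °C — above 0 °C, consistent with complete melting.

T_f ≈ 29.7 °C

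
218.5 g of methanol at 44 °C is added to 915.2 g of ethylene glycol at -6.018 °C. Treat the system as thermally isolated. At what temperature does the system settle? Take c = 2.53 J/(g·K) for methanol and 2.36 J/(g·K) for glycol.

T_f ≈ 4.2 °C

Heat gained plus heat lost sum to zero:
218.5*2.53*(T − 44) + 915.2*2.36*(T − (-6.018)) = 0
552.8(T − 44) + 2159.9(T − (-6.018)) = 0
2712.7 T = 11325
T = 11325 / 2712.7 = 4.17 °C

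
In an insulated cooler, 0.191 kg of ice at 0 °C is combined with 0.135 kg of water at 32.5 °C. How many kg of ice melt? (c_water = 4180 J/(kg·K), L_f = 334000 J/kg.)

Heat available from the water dropping to 0 °C: 0.135·4180·32.5 = 18340 J.
Melting all 0.191 kg of ice would need 0.191·334000 = 63794 J.
18340 J < 63794 J, so only part of the ice melts and the system sits at 0 °C.
Mass melted = 18340/334000 ≈ 0.05491 kg.

m_melted ≈ 0.0549 kg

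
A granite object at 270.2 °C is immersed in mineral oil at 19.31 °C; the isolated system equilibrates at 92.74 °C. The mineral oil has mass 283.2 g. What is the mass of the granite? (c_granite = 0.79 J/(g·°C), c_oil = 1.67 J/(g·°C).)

m ≈ 248 g

Heat lost by the granite = heat gained by the oil:
m·0.79·(270.2 − 92.74) = 283.2·1.67·(92.74 − 19.31)
140.19 m = 34728  ⇒  m ≈ 247.7 g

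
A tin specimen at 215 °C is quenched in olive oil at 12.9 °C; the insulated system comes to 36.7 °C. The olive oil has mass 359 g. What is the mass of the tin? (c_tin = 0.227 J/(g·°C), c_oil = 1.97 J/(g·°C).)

Taking heat into each body as positive, Σ m c ΔT = 0:
m×0.227×(36.7 − 215) + 359×1.97×(36.7 − 12.9) = 0
-40.47 m = -16832
m = -16832/-40.47 ≈ 415.9 g

m ≈ 416 g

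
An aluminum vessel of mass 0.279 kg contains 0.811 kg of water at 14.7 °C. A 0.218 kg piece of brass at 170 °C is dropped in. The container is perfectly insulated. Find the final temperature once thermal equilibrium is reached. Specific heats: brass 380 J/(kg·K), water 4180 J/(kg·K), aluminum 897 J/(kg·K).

T_f ≈ 18.2 °C

Conservation of energy gives ΣQ = 0:
0.218·380·(T − 170) + 0.811·4180·(T − 14.7) + 0.279·897·(T − 14.7) = 0
(82.84 + 3390 + 250.26) T = 82.84·170 + 3390·14.7 + 250.26·14.7
T = 67594/3723.1 ≈ 18.16 °C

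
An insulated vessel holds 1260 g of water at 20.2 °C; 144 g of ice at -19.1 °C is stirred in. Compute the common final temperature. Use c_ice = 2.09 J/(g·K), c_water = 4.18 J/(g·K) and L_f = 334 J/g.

Taking heat into each body as positive, Σ m c ΔT = 0:
ice -19.1→0 °C: 144·2.09·19.1 = 5748.3; melt ice: 144·334 = 48096; meltwater 0→T: 144·4.18·T = 601.92 T; water cools: 1260·4.18·(T − 20.2) = 5266.8(T − 20.2)
5868.7 T = 106389 − 53844 = 52545
T ≈ 8.95 °C (positive, so assuming full melt was valid).

T_f ≈ 9.0 °C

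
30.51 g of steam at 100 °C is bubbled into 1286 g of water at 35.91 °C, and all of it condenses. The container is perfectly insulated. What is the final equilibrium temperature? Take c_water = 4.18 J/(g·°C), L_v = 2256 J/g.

T_f ≈ 49.9 °C

Heat gained plus heat lost sum to zero:
condense steam: −30.51·2256 = −68831
  condensate cools 100→T: 30.51·4.18·(T − 100) = 127.53(T − 100)
  water warms: 1286·4.18·(T − 35.91) = 5375.5(T − 35.91)
5503 T = 68831 + 12753 + 193033 = 274617
T ≈ 49.90 °C (< 100 °C, so full condensation is consistent).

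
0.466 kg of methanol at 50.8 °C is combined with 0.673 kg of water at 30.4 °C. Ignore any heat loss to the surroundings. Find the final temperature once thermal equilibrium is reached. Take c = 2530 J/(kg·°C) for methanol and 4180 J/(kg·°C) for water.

T_f ≈ 36.4 °C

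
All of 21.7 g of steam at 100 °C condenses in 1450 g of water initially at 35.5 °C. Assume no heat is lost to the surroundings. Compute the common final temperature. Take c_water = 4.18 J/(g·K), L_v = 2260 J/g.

T_f ≈ 44.4 °C

Taking heat into each body as positive, Σ m c ΔT = 0:
condense steam: −21.7·2260 = −49042; condensed water 100 °C→T: 90.71(T − 100); original water: 6061(T − 35.5)
6151.7 T = 49042 + 9070.6 + 215166 = 273278
T ≈ 44.42 °C (< 100 °C, so full condensation is consistent).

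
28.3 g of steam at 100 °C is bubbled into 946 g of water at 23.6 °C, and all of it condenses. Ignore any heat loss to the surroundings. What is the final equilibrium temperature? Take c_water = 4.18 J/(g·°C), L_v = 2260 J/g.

T_f ≈ 41.5 °C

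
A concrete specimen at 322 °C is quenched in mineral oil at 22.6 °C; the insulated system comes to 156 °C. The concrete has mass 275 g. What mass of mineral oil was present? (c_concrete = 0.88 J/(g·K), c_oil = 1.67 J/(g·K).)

m ≈ 180 g

|Q_concrete| = |Q_oil|:
275×0.88×(322 − 156) = m×1.67×(156 − 22.6)
222.78 m = 40172  ⇒  m ≈ 180.3 g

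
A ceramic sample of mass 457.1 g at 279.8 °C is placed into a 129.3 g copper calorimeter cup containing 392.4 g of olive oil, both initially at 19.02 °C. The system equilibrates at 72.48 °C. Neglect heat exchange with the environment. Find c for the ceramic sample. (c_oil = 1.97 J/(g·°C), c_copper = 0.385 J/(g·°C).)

c ≈ 0.464 J/(g·°C)

Let T be the final temperature. ΣQ_i = 0:
457.1·c·(72.48 − 279.8) + 392.4·1.97·(72.48 − 19.02) + 129.3·0.385·(72.48 − 19.02) = 0
-94766 c = -43987
c = -43987/-94766 ≈ 0.4642 J/(g·°C)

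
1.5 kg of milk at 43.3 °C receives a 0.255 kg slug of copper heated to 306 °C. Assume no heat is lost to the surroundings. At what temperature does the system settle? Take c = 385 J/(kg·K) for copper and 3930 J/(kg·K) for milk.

T_f ≈ 47.6 °C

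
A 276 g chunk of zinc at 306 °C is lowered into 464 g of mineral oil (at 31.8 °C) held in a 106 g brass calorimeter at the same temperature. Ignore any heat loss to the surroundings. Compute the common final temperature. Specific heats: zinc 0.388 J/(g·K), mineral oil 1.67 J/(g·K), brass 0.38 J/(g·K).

T_f ≈ 63.6 °C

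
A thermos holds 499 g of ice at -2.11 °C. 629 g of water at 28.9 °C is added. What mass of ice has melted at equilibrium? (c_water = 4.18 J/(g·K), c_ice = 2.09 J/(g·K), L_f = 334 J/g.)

m_melted ≈ 221 g

Cooling the water to 0 °C releases 629×4.18×28.9 = 75984 J.
Warming the ice to 0 °C takes 499×2.09×2.11 = 2200.5 J, leaving 73784 J for melting.
Melting all 499 g of ice would need 499×334 = 166666 J.
Since 73784 < 166666 J, not all the ice melts; equilibrium is at 0 °C.
Mass melted = 73784/334 ≈ 220.9 g.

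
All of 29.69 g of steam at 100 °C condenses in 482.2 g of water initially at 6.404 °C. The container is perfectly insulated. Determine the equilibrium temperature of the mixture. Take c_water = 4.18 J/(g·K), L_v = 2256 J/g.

T_f ≈ 43.1 °C

Setting the total heat transfer to zero:
steam→water at 100 °C releases m L_v = 29.69×2256 = 66981
  condensed water 100 °C→T: 124.1(T − 100)
  original water: 2015.6(T − 6.404)
2139.7 T = 66981 + 12410 + 12908 = 92299
T ≈ 43.14 °C (< 100 °C, so full condensation is consistent).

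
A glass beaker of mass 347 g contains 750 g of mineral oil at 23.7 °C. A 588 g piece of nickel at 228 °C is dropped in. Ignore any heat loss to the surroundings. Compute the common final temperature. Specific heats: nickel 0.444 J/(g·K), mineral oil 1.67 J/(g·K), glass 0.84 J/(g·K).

T_f ≈ 53.2 °C

Net heat exchanged in the isolated system is zero:
588*0.444*(T − 228) + 750*1.67*(T − 23.7) + 347*0.84*(T − 23.7) = 0
261.07(T − 228) + 1252.5(T − 23.7) + 291.48(T − 23.7) = 0
1805.1 T = 96117
T = 96117 / 1805.1 = 53.2 °C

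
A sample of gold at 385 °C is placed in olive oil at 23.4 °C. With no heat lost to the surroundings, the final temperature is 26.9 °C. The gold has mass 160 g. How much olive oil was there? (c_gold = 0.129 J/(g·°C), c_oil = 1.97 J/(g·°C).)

m ≈ 1070 g

Let T be the final temperature. ΣQ_i = 0:
160·0.129·(26.9 − 385) + m·1.97·(26.9 − 23.4) = 0
6.895 m = 7391.2
m = 7391.2/6.895 ≈ 1072 g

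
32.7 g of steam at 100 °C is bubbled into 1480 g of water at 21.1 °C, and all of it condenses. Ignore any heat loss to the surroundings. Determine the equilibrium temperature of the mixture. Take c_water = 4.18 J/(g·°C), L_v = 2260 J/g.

Energy balance with sensible and latent terms:
steam→water at 100 °C releases m L_v = 32.7·2260 = 73902
  condensate cools 100→T: 32.7·4.18·(T − 100) = 136.69(T − 100)
  original water: 6186.4(T − 21.1)
6323.1 T = 73902 + 13669 + 130533 = 218104
T ≈ 34.49 °C (< 100 °C, so full condensation is consistent).

T_f ≈ 34.5 °C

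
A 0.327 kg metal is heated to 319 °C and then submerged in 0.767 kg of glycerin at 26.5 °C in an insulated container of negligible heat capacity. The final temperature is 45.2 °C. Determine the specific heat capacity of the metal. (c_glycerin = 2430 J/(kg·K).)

c ≈ 389 J/(kg·K)

m_s c (T_s − T_f) = m_glycerin c_glycerin (T_f − T_0):
0.327·c·(319 − 45.2) = 0.767·2430·(45.2 − 26.5)
89.53 c = 34853  ⇒  c ≈ 389.3 J/(kg·K)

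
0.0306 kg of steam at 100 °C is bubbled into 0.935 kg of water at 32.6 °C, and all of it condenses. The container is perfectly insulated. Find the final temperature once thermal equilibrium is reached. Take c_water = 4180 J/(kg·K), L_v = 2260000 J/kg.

Sum of m c ΔT and latent-heat terms is zero:
condense steam: −0.0306·2260000 = −69156; condensed water 100 °C→T: 127.91(T − 100); water warms: 0.935·4180·(T − 32.6) = 3908.3(T − 32.6)
4036.2 T = 69156 + 12791 + 127411 = 209357
T ≈ 51.87 °C — below 100 °C, confirming all the steam condensed.

T_f ≈ 51.9 °C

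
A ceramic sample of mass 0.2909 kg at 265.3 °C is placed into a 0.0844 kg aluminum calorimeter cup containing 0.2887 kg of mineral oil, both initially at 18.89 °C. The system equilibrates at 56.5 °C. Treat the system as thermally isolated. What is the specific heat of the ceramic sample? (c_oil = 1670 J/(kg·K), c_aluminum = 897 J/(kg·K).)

Setting the total heat transfer to zero:
0.2909·c·(56.5 − 265.3) + 0.2887·1670·(56.5 − 18.89) + 0.0844·897·(56.5 − 18.89) = 0
-60.74 c = -20980
c = -20980/-60.74 ≈ 345.4 J/(kg·K)

c ≈ 345 J/(kg·K)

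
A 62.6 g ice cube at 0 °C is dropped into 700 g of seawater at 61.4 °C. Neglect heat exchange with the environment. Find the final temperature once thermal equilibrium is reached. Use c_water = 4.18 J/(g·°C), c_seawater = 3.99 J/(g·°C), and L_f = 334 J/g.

Heat gained plus heat lost sum to zero:
melt ice: 62.6·334 = 20908
  warm the meltwater: 261.67 T
  seawater cools: 700·3.99·(T − 61.4) = 2793(T − 61.4)
3054.7 T = 171490 − 20908 = 150582
T ≈ 49.30 °C — above 0 °C, consistent with complete melting.

T_f ≈ 49.3 °C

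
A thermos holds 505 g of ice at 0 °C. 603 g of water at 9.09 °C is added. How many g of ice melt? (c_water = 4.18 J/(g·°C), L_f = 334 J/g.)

m_melted ≈ 68.6 g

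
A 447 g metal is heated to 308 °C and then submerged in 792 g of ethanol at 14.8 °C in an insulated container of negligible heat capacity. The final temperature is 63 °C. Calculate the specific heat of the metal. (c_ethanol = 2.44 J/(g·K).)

c ≈ 0.851 J/(g·K)

m_s c (T_s − T_f) = m_ethanol c_ethanol (T_f − T_0):
447·c·(308 − 63) = 792·2.44·(63 − 14.8)
109515 c = 93146  ⇒  c ≈ 0.8505 J/(g·K)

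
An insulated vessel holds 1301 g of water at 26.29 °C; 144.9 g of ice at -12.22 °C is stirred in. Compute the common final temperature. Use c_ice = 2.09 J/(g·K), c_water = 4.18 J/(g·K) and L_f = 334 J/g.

Energy balance with sensible and latent terms:
warm ice to 0 °C: 144.9·2.09·(0 − (-12.22)) = 3700.7; latent heat to melt: 144.9·334 = 48397; warm the meltwater: 605.68 T; water cools: 1301·4.18·(T − 26.29) = 5438.2(T − 26.29)
6043.9 T = 142970 − 52097 = 90872
T ≈ 15.04 °C. Since T > 0 °C, the all-ice-melts assumption holds.

T_f ≈ 15.0 °C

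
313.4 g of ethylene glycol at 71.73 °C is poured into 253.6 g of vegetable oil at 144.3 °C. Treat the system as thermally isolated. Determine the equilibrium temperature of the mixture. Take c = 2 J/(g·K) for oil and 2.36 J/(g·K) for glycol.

Heat gained plus heat lost sum to zero:
253.6·2·(T − 144.3) + 313.4·2.36·(T − 71.73) = 0
507.2(T − 144.3) + 739.62(T − 71.73) = 0
1246.8 T = 126242
T = 126242/1246.8 ≈ 101.25 °C

T_f ≈ 101.3 °C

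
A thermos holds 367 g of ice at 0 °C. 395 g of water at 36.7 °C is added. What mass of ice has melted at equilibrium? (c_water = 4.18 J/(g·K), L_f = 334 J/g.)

m_melted ≈ 181 g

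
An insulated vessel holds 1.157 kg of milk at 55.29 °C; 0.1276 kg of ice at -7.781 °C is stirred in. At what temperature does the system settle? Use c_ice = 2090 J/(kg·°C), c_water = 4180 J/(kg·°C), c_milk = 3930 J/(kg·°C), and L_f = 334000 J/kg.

T_f ≈ 40.7 °C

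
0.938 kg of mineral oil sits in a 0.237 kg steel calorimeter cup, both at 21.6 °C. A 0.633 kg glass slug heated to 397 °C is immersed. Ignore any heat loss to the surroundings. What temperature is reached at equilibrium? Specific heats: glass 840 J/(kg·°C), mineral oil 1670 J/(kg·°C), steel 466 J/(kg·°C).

T_f ≈ 112.0 °C

Let T be the final temperature. ΣQ_i = 0:
0.633*840*(T − 397) + 0.938*1670*(T − 21.6) + 0.237*466*(T − 21.6) = 0
(531.72 + 1566.5 + 110.44) T = 531.72*397 + 1566.5*21.6 + 110.44*21.6
T ≈ 111.98 °C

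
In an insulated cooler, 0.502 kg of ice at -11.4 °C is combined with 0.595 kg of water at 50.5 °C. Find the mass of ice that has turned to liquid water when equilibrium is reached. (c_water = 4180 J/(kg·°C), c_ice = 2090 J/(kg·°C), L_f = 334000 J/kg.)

m_melted ≈ 0.34 kg

Heat available from the water dropping to 0 °C: 0.595×4180×50.5 = 125599 J.
Warming the ice to 0 °C takes 0.502×2090×11.4 = 11961 J, leaving 113638 J for melting.
To melt every bit of ice: 0.502×334000 = 167668 J.
113638 J < 167668 J, so only part of the ice melts and the system sits at 0 °C.
m_melted×334000 = 113638  ⇒  m_melted ≈ 0.3402 kg.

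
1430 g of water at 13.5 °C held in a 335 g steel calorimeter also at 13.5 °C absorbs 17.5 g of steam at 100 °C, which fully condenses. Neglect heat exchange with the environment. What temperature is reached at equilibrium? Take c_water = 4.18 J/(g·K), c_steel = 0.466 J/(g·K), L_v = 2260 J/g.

T_f ≈ 20.9 °C

Energy balance with sensible and latent terms:
latent heat released on condensation: 17.5·2260 = 39550; condensate cools 100→T: 17.5·4.18·(T − 100) = 73.15(T − 100); water warms: 1430·4.18·(T − 13.5) = 5977.4(T − 13.5); steel cup: 335·0.466·(T − 13.5) = 156.11(T − 13.5)
6206.7 T = 39550 + 7315 + 82802 = 129667
T ≈ 20.89 °C — below 100 °C, confirming all the steam condensed.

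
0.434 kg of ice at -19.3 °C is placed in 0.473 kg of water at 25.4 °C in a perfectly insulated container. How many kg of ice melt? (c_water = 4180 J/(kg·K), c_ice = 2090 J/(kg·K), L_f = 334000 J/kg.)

Heat available from the water dropping to 0 °C: 0.473×4180×25.4 = 50219 J.
Of that, 0.434×2090×19.3 = 17506 J goes to bring the ice to 0 °C, leaving 32713 J.
Melting all 0.434 kg of ice would need 0.434×334000 = 144956 J.
Since 32713 < 144956 J, not all the ice melts; equilibrium is at 0 °C.
m_melt = 32713 / L_f = 0.09794 kg.

m_melted ≈ 0.0979 kg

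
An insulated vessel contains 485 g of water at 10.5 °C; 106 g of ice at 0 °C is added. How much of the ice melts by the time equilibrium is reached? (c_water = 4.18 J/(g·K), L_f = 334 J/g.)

Water can give up m c ΔT = 485×4.18×10.5 = 21287 J before reaching 0 °C.
To melt every bit of ice: 106×334 = 35404 J.
That's not enough to melt it all — equilibrium is at 0 °C with ice remaining.
m_melted×334 = 21287  ⇒  m_melted ≈ 63.73 g.

m_melted ≈ 63.7 g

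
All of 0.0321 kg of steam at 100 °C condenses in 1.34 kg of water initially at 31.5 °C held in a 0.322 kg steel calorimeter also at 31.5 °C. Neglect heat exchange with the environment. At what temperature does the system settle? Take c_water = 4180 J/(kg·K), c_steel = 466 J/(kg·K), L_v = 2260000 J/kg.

T_f ≈ 45.4 °C

Let T be the final temperature. ΣQ_i = 0:
latent heat released on condensation: 0.0321·2260000 = 72546
  condensed water 100 °C→T: 134.18(T − 100)
  water warms: 1.34·4180·(T − 31.5) = 5601.2(T − 31.5)
  cup: 150.05(T − 31.5)
5885.4 T = 72546 + 13418 + 181164 = 267128
T ≈ 45.39 °C, under the boiling point, so the assumption holds.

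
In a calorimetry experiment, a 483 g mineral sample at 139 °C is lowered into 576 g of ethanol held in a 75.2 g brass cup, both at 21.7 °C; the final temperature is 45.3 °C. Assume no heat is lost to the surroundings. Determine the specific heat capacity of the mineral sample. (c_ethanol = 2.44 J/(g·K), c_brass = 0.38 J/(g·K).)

c ≈ 0.748 J/(g·K)

Taking heat into each body as positive, Σ m c ΔT = 0:
483·c·(45.3 − 139) + 576·2.44·(45.3 − 21.7) + 75.2·0.38·(45.3 − 21.7) = 0
-45257 c = -33843
c = -33843/-45257 ≈ 0.7478 J/(g·K)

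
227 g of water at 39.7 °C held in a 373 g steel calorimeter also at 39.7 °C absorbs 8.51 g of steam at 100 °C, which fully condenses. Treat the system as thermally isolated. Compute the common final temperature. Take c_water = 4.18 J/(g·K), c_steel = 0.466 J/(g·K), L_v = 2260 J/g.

T_f ≈ 58.2 °C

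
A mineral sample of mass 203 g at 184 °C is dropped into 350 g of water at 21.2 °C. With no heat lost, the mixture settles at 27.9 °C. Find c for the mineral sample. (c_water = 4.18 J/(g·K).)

m_s c (T_s − T_f) = m_water c_water (T_f − T_0):
203·c·(184 − 27.9) = 350·4.18·(27.9 − 21.2)
31688 c = 9802.1  ⇒  c ≈ 0.3093 J/(g·K)

c ≈ 0.309 J/(g·K)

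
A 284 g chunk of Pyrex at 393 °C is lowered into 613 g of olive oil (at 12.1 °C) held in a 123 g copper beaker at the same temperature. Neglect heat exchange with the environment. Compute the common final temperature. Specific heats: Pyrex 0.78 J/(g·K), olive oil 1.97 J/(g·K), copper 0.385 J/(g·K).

Let T be the final temperature. ΣQ_i = 0:
284×0.78×(T − 393) + 613×1.97×(T − 12.1) + 123×0.385×(T − 12.1) = 0
221.52(T − 393) + 1207.6(T − 12.1) + 47.36(T − 12.1) = 0
(221.52 + 1207.6 + 47.36) T = 221.52×393 + 1207.6×12.1 + 47.36×12.1
T = 102242/1476.5 ≈ 69.25 °C

T_f ≈ 69.2 °C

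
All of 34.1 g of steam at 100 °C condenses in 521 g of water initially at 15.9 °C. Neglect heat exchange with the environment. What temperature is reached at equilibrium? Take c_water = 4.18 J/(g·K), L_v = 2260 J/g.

Heat gained plus heat lost sum to zero:
latent heat released on condensation: 34.1×2260 = 77066; condensed water 100 °C→T: 142.54(T − 100); water warms: 521×4.18×(T − 15.9) = 2177.8(T − 15.9)
2320.3 T = 77066 + 14254 + 34627 = 125947
T ≈ 54.28 °C, under the boiling point, so the assumption holds.

T_f ≈ 54.3 °C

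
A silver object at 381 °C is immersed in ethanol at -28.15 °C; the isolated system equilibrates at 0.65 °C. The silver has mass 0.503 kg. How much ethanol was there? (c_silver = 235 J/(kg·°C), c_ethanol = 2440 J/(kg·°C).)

m ≈ 0.64 kg

|Q_silver| = |Q_ethanol|:
0.503·235·(381 − 0.65) = m·2440·(0.65 − (-28.15))
70272 m = 44959  ⇒  m ≈ 0.6398 kg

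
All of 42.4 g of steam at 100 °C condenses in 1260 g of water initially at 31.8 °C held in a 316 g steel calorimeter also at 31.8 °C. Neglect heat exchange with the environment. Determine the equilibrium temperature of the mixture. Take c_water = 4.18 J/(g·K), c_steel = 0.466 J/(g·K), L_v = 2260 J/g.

T_f ≈ 51.1 °C

Conservation of energy gives ΣQ = 0:
steam→water at 100 °C releases m L_v = 42.4×2260 = 95824; condensed water 100 °C→T: 177.23(T − 100); water warms: 1260×4.18×(T − 31.8) = 5266.8(T − 31.8); steel cup: 316×0.466×(T − 31.8) = 147.26(T − 31.8)
5591.3 T = 95824 + 17723 + 172167 = 285714
T ≈ 51.10 °C, under the boiling point, so the assumption holds.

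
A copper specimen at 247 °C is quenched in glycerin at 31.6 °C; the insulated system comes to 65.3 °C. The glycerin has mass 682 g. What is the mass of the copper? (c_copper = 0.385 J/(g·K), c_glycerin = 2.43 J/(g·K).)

|Q_copper| = |Q_glycerin|:
m·0.385·(247 − 65.3) = 682·2.43·(65.3 − 31.6)
69.95 m = 55850  ⇒  m ≈ 798.4 g

m ≈ 798 g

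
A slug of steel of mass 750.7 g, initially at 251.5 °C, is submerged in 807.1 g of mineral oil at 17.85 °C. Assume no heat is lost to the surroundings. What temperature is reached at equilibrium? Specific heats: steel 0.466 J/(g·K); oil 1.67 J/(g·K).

Energy conservation, ΣQ = 0:
750.7·0.466·(T − 251.5) + 807.1·1.67·(T − 17.85) = 0
349.83(T − 251.5) + 1347.9(T − 17.85) = 0
1697.7 T = 112041
T = 112041/1697.7 ≈ 66.00 °C

T_f ≈ 66.0 °C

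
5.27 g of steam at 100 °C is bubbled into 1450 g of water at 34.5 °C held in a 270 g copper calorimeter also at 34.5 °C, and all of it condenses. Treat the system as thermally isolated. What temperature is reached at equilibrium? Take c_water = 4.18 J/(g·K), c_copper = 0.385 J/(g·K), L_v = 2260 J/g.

T_f ≈ 36.7 °C

Sum of m c ΔT and latent-heat terms is zero:
steam→water at 100 °C releases m L_v = 5.27·2260 = 11910; condensed water 100 °C→T: 22.03(T − 100); original water: 6061(T − 34.5); copper cup: 270·0.385·(T − 34.5) = 103.95(T − 34.5)
6187 T = 11910 + 2202.9 + 212691 = 226804
T ≈ 36.66 °C — below 100 °C, confirming all the steam condensed.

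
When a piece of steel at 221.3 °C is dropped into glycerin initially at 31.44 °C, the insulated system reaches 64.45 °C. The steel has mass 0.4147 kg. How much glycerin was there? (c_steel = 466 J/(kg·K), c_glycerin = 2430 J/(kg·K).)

|Q_steel| = |Q_glycerin|:
0.4147·466·(221.3 − 64.45) = m·2430·(64.45 − 31.44)
80214 m = 30311  ⇒  m ≈ 0.3779 kg

m ≈ 0.378 kg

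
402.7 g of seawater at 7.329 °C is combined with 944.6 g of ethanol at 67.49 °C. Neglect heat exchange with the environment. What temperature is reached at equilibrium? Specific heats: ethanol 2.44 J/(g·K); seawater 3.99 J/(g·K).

Set heat shed by the hot body equal to heat absorbed by the cold body:
944.6*2.44*(67.49 − T) = 402.7*3.99*(T − 7.329)
2304.8(67.49 − T) = 1606.8(T − 7.329)
3911.6 T = 167329  ⇒  T ≈ 42.78 °C

T_f ≈ 42.8 °C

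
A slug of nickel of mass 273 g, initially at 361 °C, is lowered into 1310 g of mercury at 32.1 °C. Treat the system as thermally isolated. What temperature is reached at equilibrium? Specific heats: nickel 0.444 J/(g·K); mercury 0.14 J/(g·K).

|Q_nickel| = |Q_mercury|:
273*0.444*(361 − T) = 1310*0.14*(T − 32.1)
121.21(361 − T) = 183.4(T − 32.1)
304.61 T = 49645  ⇒  T ≈ 162.98 °C

T_f ≈ 163.0 °C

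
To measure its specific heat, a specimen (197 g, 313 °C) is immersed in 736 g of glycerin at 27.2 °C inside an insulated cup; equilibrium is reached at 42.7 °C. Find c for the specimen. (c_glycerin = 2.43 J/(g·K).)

Let T be the final temperature. ΣQ_i = 0:
197×c×(42.7 − 313) + 736×2.43×(42.7 − 27.2) = 0
-53249 c = -27721
c = -27721/-53249 ≈ 0.5206 J/(g·K)

c ≈ 0.521 J/(g·K)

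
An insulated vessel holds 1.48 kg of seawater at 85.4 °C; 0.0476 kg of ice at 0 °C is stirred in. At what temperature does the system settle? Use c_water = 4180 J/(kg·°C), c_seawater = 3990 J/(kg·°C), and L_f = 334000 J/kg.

Heat gained plus heat lost sum to zero:
latent heat to melt: 0.0476×334000 = 15898; meltwater 0→T: 0.0476×4180×T = 198.97 T; seawater: 5905.2(T − 85.4)
6104.2 T = 504304 − 15898 = 488406
T ≈ 80.01 °C (positive, so assuming full melt was valid).

T_f ≈ 80.0 °C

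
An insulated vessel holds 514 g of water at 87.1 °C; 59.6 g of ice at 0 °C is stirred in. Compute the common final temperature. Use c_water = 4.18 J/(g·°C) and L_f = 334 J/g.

T_f ≈ 69.7 °C

Let T be the final temperature. ΣQ_i = 0:
latent heat to melt: 59.6×334 = 19906
  warm the meltwater: 249.13 T
  water: 2148.5(T − 87.1)
2397.6 T = 187136 − 19906 = 167230
T ≈ 69.75 °C — above 0 °C, consistent with complete melting.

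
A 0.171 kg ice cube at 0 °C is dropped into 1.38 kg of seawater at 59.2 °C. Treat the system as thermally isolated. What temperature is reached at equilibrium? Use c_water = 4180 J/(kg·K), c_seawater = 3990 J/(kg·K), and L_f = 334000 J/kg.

Heat gained plus heat lost sum to zero:
fusion: m_ice L_f = 0.171·334000 = 57114; meltwater 0→T: 0.171·4180·T = 714.78 T; seawater cools: 1.38·3990·(T − 59.2) = 5506.2(T − 59.2)
6221 T = 325967 − 57114 = 268853
T ≈ 43.22 °C — above 0 °C, consistent with complete melting.

T_f ≈ 43.2 °C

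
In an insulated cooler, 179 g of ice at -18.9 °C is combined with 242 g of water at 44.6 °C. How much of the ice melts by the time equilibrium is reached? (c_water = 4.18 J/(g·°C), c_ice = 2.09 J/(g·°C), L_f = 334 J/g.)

m_melted ≈ 114 g

Cooling the water to 0 °C releases 242·4.18·44.6 = 45116 J.
Of that, 179·2.09·18.9 = 7070.7 J goes to bring the ice to 0 °C, leaving 38045 J.
To melt every bit of ice: 179·334 = 59786 J.
38045 J < 59786 J, so only part of the ice melts and the system sits at 0 °C.
m_melt = 38045 / L_f = 113.9 g.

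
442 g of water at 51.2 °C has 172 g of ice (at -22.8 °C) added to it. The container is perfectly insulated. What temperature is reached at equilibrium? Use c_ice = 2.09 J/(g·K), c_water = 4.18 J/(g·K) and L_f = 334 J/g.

T_f ≈ 11.3 °C

Heat gained plus heat lost sum to zero:
warm ice to 0 °C: 172×2.09×(0 − (-22.8)) = 8196.1; fusion: m_ice L_f = 172×334 = 57448; meltwater 0→T: 172×4.18×T = 718.96 T; water: 1847.6(T − 51.2)
2566.5 T = 94595 − 65644 = 28951
T ≈ 11.28 °C (positive, so assuming full melt was valid).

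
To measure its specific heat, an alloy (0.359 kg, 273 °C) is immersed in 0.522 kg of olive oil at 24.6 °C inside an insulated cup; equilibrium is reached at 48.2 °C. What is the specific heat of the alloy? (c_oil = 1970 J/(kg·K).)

m_s c (T_s − T_f) = m_oil c_oil (T_f − T_0):
0.359·c·(273 − 48.2) = 0.522·1970·(48.2 − 24.6)
80.7 c = 24269  ⇒  c ≈ 300.7 J/(kg·K)

c ≈ 301 J/(kg·K)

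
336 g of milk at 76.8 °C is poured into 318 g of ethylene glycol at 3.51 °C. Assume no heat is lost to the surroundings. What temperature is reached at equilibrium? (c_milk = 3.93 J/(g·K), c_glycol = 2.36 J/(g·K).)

T_f = Σ m_i c_i T_i / Σ m_i c_i:
T_f = (1320.5×76.8 + 750.48×3.51) / (1320.5 + 750.48)
    = 104047 / 2071 ≈ 50.24 °C

T_f ≈ 50.2 °C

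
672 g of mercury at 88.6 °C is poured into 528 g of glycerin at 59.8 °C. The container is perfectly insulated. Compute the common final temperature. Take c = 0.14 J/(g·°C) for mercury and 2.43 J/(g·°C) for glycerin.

T_f ≈ 61.8 °C

Set heat shed by the hot body equal to heat absorbed by the cold body:
672*0.14*(88.6 − T) = 528*2.43*(T − 59.8)
94.08(88.6 − T) = 1283(T − 59.8)
1377.1 T = 85061  ⇒  T ≈ 61.77 °C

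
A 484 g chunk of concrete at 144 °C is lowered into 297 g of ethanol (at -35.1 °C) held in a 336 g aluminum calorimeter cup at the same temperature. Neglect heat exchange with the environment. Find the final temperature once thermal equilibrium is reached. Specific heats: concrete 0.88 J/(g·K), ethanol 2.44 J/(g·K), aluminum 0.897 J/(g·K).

Heat gained plus heat lost sum to zero:
484*0.88*(T − 144) + 297*2.44*(T − (-35.1)) + 336*0.897*(T − (-35.1)) = 0
1452 T = 25317
T = 25317/1452 ≈ 17.44 °C

T_f ≈ 17.4 °C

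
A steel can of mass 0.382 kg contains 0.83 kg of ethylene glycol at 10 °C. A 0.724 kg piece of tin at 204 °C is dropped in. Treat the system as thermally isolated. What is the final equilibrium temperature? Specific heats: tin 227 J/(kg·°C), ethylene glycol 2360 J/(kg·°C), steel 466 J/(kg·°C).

T_f ≈ 23.9 °C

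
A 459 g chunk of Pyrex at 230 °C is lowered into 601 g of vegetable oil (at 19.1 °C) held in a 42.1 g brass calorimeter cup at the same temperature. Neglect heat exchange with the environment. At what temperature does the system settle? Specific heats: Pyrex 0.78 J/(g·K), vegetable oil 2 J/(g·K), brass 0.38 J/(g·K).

T_f ≈ 67.0 °C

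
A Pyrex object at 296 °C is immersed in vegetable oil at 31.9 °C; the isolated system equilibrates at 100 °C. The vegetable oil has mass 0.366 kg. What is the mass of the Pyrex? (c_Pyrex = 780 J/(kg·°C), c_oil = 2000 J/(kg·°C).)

Heat lost by the Pyrex = heat gained by the oil:
m×780×(296 − 100) = 0.366×2000×(100 − 31.9)
152880 m = 49849  ⇒  m ≈ 0.3261 kg

m ≈ 0.326 kg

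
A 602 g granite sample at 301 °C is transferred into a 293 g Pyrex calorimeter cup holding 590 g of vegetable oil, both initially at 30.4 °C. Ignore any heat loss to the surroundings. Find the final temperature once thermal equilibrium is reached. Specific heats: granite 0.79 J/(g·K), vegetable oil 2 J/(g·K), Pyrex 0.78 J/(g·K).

T_f ≈ 98.7 °C

T_f = Σ m_i c_i T_i / Σ m_i c_i:
T_f = (475.58·301 + 1180·30.4 + 228.54·30.4) / (475.58 + 1180 + 228.54)
    = 185969 / 1884.1 ≈ 98.70 °C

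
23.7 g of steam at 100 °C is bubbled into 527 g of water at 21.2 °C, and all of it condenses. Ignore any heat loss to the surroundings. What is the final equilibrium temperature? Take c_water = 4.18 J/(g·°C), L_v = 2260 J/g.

Heat gained plus heat lost sum to zero:
latent heat released on condensation: 23.7×2260 = 53562
  condensate cools 100→T: 23.7×4.18×(T − 100) = 99.07(T − 100)
  original water: 2202.9(T − 21.2)
2301.9 T = 53562 + 9906.6 + 46701 = 110169
T ≈ 47.86 °C, under the boiling point, so the assumption holds.

T_f ≈ 47.9 °C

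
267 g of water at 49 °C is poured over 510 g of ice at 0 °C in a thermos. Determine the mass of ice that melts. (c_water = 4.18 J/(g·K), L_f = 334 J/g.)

Heat available from the water dropping to 0 °C: 267×4.18×49 = 54687 J.
Fully melting the ice requires m_ice L_f = 510×334 = 170340 J.
Since 54687 < 170340 J, not all the ice melts; equilibrium is at 0 °C.
Mass melted = 54687/334 ≈ 163.7 g.

m_melted ≈ 164 g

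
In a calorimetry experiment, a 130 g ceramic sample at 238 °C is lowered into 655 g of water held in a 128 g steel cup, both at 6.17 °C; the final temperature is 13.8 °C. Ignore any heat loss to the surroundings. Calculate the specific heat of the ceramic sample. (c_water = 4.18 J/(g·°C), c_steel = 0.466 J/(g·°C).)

c ≈ 0.732 J/(g·°C)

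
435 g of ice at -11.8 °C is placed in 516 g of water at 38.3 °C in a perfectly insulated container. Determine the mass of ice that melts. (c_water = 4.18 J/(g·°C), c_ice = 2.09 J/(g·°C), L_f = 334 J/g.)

Water can give up m c ΔT = 516·4.18·38.3 = 82609 J before reaching 0 °C.
Of that, 435·2.09·11.8 = 10728 J goes to bring the ice to 0 °C, leaving 71881 J.
To melt every bit of ice: 435·334 = 145290 J.
Since 71881 < 145290 J, not all the ice melts; equilibrium is at 0 °C.
m_melt = 71881 / L_f = 215.2 g.

m_melted ≈ 215 g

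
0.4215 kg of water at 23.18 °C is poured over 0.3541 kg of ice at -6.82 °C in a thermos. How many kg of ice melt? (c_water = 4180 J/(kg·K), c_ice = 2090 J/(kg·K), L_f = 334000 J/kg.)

m_melted ≈ 0.107 kg

Cooling the water to 0 °C releases 0.4215×4180×23.18 = 40840 J.
Of that, 0.3541×2090×6.82 = 5047.3 J goes to bring the ice to 0 °C, leaving 35793 J.
To melt every bit of ice: 0.3541×334000 = 118269 J.
35793 J < 118269 J, so only part of the ice melts and the system sits at 0 °C.
m_melted×334000 = 35793  ⇒  m_melted ≈ 0.1072 kg.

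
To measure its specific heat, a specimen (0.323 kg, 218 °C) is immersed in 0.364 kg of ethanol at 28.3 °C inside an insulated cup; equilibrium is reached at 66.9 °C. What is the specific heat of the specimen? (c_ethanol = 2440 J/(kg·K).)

Setting the total heat transfer to zero:
0.323·c·(66.9 − 218) + 0.364·2440·(66.9 − 28.3) = 0
-48.81 c = -34283
c = -34283/-48.81 ≈ 702.4 J/(kg·K)

c ≈ 702 J/(kg·K)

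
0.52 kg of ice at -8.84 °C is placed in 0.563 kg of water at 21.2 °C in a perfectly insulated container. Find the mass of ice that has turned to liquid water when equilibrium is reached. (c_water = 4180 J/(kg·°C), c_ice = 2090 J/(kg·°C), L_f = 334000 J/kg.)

m_melted ≈ 0.121 kg

Water can give up m c ΔT = 0.563·4180·21.2 = 49891 J before reaching 0 °C.
Warming the ice to 0 °C takes 0.52·2090·8.84 = 9607.3 J, leaving 40283 J for melting.
To melt every bit of ice: 0.52·334000 = 173680 J.
That's not enough to melt it all — equilibrium is at 0 °C with ice remaining.
m_melted·334000 = 40283  ⇒  m_melted ≈ 0.1206 kg.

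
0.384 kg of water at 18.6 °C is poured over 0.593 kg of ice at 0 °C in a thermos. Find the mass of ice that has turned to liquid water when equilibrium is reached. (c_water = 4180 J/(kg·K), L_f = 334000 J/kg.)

m_melted ≈ 0.0894 kg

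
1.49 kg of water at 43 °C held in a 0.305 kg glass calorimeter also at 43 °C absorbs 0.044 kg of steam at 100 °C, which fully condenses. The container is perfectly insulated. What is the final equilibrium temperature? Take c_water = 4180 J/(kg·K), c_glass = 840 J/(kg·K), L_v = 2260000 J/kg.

T_f ≈ 59.5 °C

Taking heat into each body as positive, Σ m c ΔT = 0:
latent heat released on condensation: 0.044×2260000 = 99440
  condensate cools 100→T: 0.044×4180×(T − 100) = 183.92(T − 100)
  water warms: 1.49×4180×(T − 43) = 6228.2(T − 43)
  glass cup: 0.305×840×(T − 43) = 256.2(T − 43)
6668.3 T = 99440 + 18392 + 278829 = 396661
T ≈ 59.48 °C (< 100 °C, so full condensation is consistent).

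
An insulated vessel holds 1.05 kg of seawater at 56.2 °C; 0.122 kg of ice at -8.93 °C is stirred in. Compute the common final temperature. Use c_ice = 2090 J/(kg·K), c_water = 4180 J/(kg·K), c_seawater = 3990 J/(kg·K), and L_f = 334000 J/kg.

Energy balance with sensible and latent terms:
warm ice to 0 °C: 0.122×2090×(0 − (-8.93)) = 2277
  melt ice: 0.122×334000 = 40748
  warm the meltwater: 509.96 T
  seawater cools: 1.05×3990×(T − 56.2) = 4189.5(T − 56.2)
4699.5 T = 235450 − 43025 = 192425
T ≈ 40.95 °C — above 0 °C, consistent with complete melting.

T_f ≈ 40.9 °C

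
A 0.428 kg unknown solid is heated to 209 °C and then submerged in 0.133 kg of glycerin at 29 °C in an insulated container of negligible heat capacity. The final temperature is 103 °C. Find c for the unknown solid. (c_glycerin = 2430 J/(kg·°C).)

c ≈ 527 J/(kg·°C)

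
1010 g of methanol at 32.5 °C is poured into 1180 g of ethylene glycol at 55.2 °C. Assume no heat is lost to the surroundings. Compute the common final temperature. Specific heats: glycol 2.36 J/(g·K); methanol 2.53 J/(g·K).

Net heat exchanged in the isolated system is zero:
1180*2.36*(T − 55.2) + 1010*2.53*(T − 32.5) = 0
2784.8(T − 55.2) + 2555.3(T − 32.5) = 0
(2784.8 + 2555.3) T = 2784.8*55.2 + 2555.3*32.5
T = 236768/5340.1 ≈ 44.34 °C

T_f ≈ 44.3 °C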